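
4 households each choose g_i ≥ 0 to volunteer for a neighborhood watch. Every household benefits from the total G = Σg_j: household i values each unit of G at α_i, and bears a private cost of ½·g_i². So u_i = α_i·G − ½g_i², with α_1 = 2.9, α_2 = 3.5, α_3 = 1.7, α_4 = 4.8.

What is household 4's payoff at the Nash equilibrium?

50.4

Household i's FOC: ∂u_i/∂g_i = α_i − g_i = 0, so g_i* = α_i.
NE contributions = (2.9, 3.5, 1.7, 4.8); G = 12.9.
u_4 = α_4·G − ½·(g_4)² = 4.8·12.9 − ½·4.8² = 50.4.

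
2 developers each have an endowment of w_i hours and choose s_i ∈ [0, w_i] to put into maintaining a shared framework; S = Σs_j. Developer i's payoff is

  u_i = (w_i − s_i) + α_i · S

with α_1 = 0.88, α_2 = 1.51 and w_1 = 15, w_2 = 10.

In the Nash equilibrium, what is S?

∂u_i/∂s_i = α_i − 1, so developer i contributes w_i if α_i > 1, else 0.
α_i > 1 for i ∈ {2}; NE contributions (0, 10), S = 10.

10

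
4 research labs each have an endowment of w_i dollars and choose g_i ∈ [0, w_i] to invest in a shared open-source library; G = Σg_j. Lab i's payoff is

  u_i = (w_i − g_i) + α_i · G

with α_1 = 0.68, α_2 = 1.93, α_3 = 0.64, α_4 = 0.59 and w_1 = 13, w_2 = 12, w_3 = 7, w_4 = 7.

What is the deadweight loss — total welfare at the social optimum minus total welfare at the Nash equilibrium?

76.68

∂u_i/∂g_i = α_i − 1, so lab i contributes w_i if α_i > 1, else 0.
α_i > 1 for i ∈ {2}; NE contributions (0, 12, 0, 0), G = 12.
W^NE = Σw_i − G^NE + (Σα_i)·G^NE = 39 + 2.84·12 = 73.08.
Planner: ∂(Σu_j)/∂g_i = Σα_j − 1 = 2.84 > 0, so everyone contributes w_i; G^SO = 39, W^SO = 39 + 2.84·39 = 149.76.
Deadweight loss = 76.68.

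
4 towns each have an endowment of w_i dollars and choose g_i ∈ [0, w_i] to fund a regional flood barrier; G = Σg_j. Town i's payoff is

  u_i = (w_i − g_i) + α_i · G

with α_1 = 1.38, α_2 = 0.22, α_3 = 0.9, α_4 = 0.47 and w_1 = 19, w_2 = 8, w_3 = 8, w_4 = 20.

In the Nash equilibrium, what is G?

19

∂u_i/∂g_i = α_i − 1, so town i contributes w_i if α_i > 1, else 0.
α_i > 1 for i ∈ {1}; NE contributions (19, 0, 0, 0), G = 19.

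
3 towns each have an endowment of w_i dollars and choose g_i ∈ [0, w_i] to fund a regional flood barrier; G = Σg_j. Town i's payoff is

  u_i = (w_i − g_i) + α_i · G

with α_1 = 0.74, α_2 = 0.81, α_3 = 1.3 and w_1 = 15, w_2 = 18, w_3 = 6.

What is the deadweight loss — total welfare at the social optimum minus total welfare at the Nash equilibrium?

61.05

∂u_i/∂g_i = α_i − 1, so town i contributes w_i if α_i > 1, else 0.
α_i > 1 for i ∈ {3}; NE contributions (0, 0, 6), G = 6.
W^NE = Σw_i − G^NE + (Σα_i)·G^NE = 39 + 1.85·6 = 50.1.
Planner: ∂(Σu_j)/∂g_i = Σα_j − 1 = 1.85 > 0, so everyone contributes w_i; G^SO = 39, W^SO = 39 + 1.85·39 = 111.15.
Deadweight loss = 61.05.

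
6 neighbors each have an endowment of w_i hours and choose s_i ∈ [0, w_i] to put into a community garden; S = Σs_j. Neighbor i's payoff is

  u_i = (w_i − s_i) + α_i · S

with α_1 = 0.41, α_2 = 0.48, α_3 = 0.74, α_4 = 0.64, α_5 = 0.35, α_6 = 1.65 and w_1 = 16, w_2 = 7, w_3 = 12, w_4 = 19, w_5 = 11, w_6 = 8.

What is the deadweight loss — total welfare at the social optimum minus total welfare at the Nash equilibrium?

212.55

∂u_i/∂s_i = α_i − 1, so neighbor i contributes w_i if α_i > 1, else 0.
α_i > 1 for i ∈ {6}; NE contributions (0, 0, 0, 0, 0, 8), S = 8.
W^NE = Σw_i − S^NE + (Σα_i)·S^NE = 73 + 3.27·8 = 99.16.
Planner: ∂(Σu_j)/∂s_i = Σα_j − 1 = 3.27 > 0, so everyone contributes w_i; S^SO = 73, W^SO = 73 + 3.27·73 = 311.71.
Deadweight loss = 212.55.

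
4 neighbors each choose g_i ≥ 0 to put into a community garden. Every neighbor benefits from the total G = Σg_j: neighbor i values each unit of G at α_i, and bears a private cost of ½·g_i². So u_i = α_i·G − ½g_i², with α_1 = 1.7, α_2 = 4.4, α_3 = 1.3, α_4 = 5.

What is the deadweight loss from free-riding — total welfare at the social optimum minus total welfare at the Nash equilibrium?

178.23

Neighbor i's FOC: ∂u_i/∂g_i = α_i − g_i = 0, so g_i* = α_i.
NE contributions = (1.7, 4.4, 1.3, 5); G = 12.4.
W^NE = (Σα)·G − ½Σα_i² = 12.4² − ½·48.94 = 129.29.
Planner sets g_i = Σα_j = 12.4 for every i, so G^SO = 4·12.4 = 49.6.
W^SO = (Σα)·G^SO − ½·4·(Σα)² = (4/2)·12.4² = 307.52.
Deadweight loss = W^SO − W^NE = 178.23.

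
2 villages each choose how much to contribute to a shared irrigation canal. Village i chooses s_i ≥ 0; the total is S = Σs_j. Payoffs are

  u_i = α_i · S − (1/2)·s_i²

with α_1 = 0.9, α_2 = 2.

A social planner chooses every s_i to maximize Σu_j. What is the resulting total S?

Planner FOC: ∂(Σu_j)/∂s_i = (Σα_j) − s_i = 0, so s_i^SO = Σα_j = 2.9 for every i; S^SO = 5.8.

5.8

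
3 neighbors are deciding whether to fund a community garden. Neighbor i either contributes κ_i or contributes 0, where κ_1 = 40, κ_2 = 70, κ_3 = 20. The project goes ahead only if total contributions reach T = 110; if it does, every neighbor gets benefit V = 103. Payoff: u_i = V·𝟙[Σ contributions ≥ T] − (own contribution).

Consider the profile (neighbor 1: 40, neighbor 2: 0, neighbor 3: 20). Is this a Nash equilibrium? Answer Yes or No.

Total = 60 < 110: not provided.
Neighbor 1 (pledges 40, payoff -40): dropping to 0 → total 20, payoff 0. Profitable deviation.

No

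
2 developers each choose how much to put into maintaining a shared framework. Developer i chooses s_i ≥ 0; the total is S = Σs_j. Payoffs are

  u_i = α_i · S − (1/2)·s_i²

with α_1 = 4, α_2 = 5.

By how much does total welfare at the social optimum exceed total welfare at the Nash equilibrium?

Developer i's FOC: ∂u_i/∂s_i = α_i − s_i = 0, so s_i* = α_i.
NE contributions = (4, 5); S = 9.
W^NE = (Σα)·S − ½Σα_i² = 9² − ½·41 = 60.5.
Planner sets s_i = Σα_j = 9 for every i, so S^SO = 2·9 = 18.
W^SO = (Σα)·S^SO − ½·2·(Σα)² = (2/2)·9² = 81.
Deadweight loss = W^SO − W^NE = 20.5.

20.5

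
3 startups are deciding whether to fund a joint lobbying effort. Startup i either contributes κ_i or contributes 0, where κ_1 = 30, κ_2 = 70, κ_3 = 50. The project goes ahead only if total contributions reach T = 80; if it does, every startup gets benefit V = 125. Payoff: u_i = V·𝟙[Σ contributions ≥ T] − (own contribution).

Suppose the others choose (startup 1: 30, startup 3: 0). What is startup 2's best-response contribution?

70

Others' total = 30. Contributing 70 brings total to 100 ≥ 80: gain V − κ_2 = 55.
Best response: 70.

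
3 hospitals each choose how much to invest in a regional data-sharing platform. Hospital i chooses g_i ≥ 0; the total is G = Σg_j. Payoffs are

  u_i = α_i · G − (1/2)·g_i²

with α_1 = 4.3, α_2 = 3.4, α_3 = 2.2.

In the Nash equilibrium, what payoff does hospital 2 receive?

27.88

Hospital i's FOC: ∂u_i/∂g_i = α_i − g_i = 0, so g_i* = α_i.
NE contributions = (4.3, 3.4, 2.2); G = 9.9.
u_2 = α_2·G − ½·(g_2)² = 3.4·9.9 − ½·3.4² = 27.88.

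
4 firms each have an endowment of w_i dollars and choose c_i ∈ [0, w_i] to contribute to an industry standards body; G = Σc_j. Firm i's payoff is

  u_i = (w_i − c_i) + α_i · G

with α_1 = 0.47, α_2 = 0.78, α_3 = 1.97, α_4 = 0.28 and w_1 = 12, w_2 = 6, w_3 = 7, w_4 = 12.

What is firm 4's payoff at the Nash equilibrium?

13.96

∂u_i/∂c_i = α_i − 1, so firm i contributes w_i if α_i > 1, else 0.
α_i > 1 for i ∈ {3}; NE contributions (0, 0, 7, 0), G = 7.
u_4 = (12 − 0) + 0.28·7 = 13.96.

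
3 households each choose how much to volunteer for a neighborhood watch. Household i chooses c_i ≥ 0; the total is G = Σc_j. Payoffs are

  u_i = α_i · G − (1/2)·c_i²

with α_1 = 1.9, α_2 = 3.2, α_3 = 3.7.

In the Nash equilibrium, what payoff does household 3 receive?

25.715

Household i's FOC: ∂u_i/∂c_i = α_i − c_i = 0, so c_i* = α_i.
NE contributions = (1.9, 3.2, 3.7); G = 8.8.
u_3 = α_3·G − ½·(c_3)² = 3.7·8.8 − ½·3.7² = 25.715.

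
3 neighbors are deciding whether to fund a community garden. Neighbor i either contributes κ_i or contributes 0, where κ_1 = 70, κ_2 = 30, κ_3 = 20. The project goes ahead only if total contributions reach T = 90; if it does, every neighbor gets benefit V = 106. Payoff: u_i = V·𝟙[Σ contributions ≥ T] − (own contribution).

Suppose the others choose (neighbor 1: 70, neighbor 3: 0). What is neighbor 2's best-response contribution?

30

Others' total = 70. Contributing 30 brings total to 100 ≥ 90: gain V − κ_2 = 76.
Best response: 30.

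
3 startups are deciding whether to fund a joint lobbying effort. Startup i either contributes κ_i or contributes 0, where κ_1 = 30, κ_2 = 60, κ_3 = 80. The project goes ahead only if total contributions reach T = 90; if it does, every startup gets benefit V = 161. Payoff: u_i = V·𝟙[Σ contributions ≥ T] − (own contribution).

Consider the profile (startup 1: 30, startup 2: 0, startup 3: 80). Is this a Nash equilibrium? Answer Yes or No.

Yes

Total = 110 ≥ 90: provided.
Startup 1 (pledges 30, payoff 131): dropping to 0 → total 80, payoff 0. No gain.
Startup 2 (pledges 0, payoff 161): pledging 60 → total 170, payoff 101. No gain.
Startup 3 (pledges 80, payoff 81): dropping to 0 → total 30, payoff 0. No gain.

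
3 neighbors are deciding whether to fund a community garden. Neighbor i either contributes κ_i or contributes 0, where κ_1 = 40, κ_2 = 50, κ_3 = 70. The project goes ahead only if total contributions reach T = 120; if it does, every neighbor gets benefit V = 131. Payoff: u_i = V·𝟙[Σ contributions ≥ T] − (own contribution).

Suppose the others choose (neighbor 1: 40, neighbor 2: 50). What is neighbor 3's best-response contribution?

70

Others' total = 90. Contributing 70 brings total to 160 ≥ 120: gain V − κ_3 = 61.
Best response: 70.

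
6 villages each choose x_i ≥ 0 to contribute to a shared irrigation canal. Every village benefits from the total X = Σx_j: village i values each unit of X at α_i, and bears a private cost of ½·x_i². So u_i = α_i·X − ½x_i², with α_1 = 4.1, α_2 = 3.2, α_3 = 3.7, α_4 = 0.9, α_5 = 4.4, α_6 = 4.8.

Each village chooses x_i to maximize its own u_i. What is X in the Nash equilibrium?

Village i's FOC: ∂u_i/∂x_i = α_i − x_i = 0, so x_i* = α_i.
NE contributions = (4.1, 3.2, 3.7, 0.9, 4.4, 4.8); X = 21.1.

21.1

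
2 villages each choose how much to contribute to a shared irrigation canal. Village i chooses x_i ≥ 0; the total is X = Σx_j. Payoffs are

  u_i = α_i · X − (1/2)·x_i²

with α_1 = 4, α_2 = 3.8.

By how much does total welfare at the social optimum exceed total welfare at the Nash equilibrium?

Village i's FOC: ∂u_i/∂x_i = α_i − x_i = 0, so x_i* = α_i.
NE contributions = (4, 3.8); X = 7.8.
W^NE = (Σα)·X − ½Σα_i² = 7.8² − ½·30.44 = 45.62.
Planner sets x_i = Σα_j = 7.8 for every i, so X^SO = 2·7.8 = 15.6.
W^SO = (Σα)·X^SO − ½·2·(Σα)² = (2/2)·7.8² = 60.84.
Deadweight loss = W^SO − W^NE = 15.22.

15.22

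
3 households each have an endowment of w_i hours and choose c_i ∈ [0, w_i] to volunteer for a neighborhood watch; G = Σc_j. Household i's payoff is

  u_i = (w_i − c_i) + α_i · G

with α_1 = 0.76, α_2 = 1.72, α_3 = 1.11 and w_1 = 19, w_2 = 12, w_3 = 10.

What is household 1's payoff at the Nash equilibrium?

∂u_i/∂c_i = α_i − 1, so household i contributes w_i if α_i > 1, else 0.
α_i > 1 for i ∈ {2, 3}; NE contributions (0, 12, 10), G = 22.
u_1 = (19 − 0) + 0.76·22 = 35.72.

35.72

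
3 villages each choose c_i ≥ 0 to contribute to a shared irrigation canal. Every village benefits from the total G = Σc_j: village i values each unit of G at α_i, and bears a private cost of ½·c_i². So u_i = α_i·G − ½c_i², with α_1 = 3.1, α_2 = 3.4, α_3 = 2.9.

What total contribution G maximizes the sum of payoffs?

Planner FOC: ∂(Σu_j)/∂c_i = (Σα_j) − c_i = 0, so c_i^SO = Σα_j = 9.4 for every i; G^SO = 28.2.

28.2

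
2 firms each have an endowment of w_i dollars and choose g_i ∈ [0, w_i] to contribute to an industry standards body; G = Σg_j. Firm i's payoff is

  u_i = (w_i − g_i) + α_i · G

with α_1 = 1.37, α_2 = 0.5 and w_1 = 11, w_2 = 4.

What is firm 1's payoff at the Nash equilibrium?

∂u_i/∂g_i = α_i − 1, so firm i contributes w_i if α_i > 1, else 0.
α_i > 1 for i ∈ {1}; NE contributions (11, 0), G = 11.
u_1 = (11 − 11) + 1.37·11 = 15.07.

15.07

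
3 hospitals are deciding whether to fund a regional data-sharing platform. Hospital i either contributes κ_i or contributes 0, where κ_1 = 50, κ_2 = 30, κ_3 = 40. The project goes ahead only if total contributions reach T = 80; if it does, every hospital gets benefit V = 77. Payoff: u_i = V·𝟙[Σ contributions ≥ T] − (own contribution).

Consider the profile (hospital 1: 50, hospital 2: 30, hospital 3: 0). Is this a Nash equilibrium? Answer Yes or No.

Yes

Total = 80 ≥ 80: provided.
Hospital 1 (pledges 50, payoff 27): dropping to 0 → total 30, payoff 0. No gain.
Hospital 2 (pledges 30, payoff 47): dropping to 0 → total 50, payoff 0. No gain.
Hospital 3 (pledges 0, payoff 77): pledging 40 → total 120, payoff 37. No gain.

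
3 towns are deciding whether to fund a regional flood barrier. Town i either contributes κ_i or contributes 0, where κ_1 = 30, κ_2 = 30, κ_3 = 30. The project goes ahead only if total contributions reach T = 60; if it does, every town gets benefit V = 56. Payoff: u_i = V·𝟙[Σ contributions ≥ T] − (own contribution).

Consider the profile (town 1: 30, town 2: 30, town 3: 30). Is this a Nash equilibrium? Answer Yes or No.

Total = 90 ≥ 60: provided.
Town 1 (pledges 30, payoff 26): dropping to 0 → total 60, payoff 56. Profitable deviation.

No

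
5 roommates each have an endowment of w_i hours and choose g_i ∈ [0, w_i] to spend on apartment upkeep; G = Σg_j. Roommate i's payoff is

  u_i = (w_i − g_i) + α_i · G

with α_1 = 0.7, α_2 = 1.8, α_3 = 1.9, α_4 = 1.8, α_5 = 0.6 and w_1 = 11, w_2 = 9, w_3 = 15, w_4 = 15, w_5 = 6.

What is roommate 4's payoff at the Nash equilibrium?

70.2

∂u_i/∂g_i = α_i − 1, so roommate i contributes w_i if α_i > 1, else 0.
α_i > 1 for i ∈ {2, 3, 4}; NE contributions (0, 9, 15, 15, 0), G = 39.
u_4 = (15 − 15) + 1.8·39 = 70.2.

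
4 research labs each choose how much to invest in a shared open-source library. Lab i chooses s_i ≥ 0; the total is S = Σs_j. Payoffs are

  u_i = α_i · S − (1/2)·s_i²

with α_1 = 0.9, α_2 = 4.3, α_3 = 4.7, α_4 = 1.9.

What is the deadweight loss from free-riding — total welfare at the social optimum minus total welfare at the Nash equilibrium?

Lab i's FOC: ∂u_i/∂s_i = α_i − s_i = 0, so s_i* = α_i.
NE contributions = (0.9, 4.3, 4.7, 1.9); S = 11.8.
W^NE = (Σα)·S − ½Σα_i² = 11.8² − ½·45 = 116.74.
Planner sets s_i = Σα_j = 11.8 for every i, so S^SO = 4·11.8 = 47.2.
W^SO = (Σα)·S^SO − ½·4·(Σα)² = (4/2)·11.8² = 278.48.
Deadweight loss = W^SO − W^NE = 161.74.

161.74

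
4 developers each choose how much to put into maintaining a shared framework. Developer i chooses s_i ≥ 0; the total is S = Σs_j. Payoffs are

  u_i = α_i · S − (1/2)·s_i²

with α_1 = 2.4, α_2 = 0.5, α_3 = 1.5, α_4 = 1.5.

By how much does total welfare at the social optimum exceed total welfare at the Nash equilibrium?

Developer i's FOC: ∂u_i/∂s_i = α_i − s_i = 0, so s_i* = α_i.
NE contributions = (2.4, 0.5, 1.5, 1.5); S = 5.9.
W^NE = (Σα)·S − ½Σα_i² = 5.9² − ½·10.51 = 29.555.
Planner sets s_i = Σα_j = 5.9 for every i, so S^SO = 4·5.9 = 23.6.
W^SO = (Σα)·S^SO − ½·4·(Σα)² = (4/2)·5.9² = 69.62.
Deadweight loss = W^SO − W^NE = 40.065.

40.065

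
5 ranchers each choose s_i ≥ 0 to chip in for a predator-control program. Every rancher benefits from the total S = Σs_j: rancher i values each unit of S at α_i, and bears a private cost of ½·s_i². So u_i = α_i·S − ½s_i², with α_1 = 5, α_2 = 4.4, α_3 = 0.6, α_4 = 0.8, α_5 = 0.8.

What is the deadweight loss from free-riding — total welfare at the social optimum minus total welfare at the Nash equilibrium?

224.84

Rancher i's FOC: ∂u_i/∂s_i = α_i − s_i = 0, so s_i* = α_i.
NE contributions = (5, 4.4, 0.6, 0.8, 0.8); S = 11.6.
W^NE = (Σα)·S − ½Σα_i² = 11.6² − ½·46 = 111.56.
Planner sets s_i = Σα_j = 11.6 for every i, so S^SO = 5·11.6 = 58.
W^SO = (Σα)·S^SO − ½·5·(Σα)² = (5/2)·11.6² = 336.4.
Deadweight loss = W^SO − W^NE = 224.84.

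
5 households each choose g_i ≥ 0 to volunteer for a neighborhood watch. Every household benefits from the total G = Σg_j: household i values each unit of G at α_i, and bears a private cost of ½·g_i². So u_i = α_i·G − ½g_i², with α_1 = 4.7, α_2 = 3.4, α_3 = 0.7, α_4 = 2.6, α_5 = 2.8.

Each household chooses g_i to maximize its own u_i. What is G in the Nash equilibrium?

14.2

Household i's FOC: ∂u_i/∂g_i = α_i − g_i = 0, so g_i* = α_i.
NE contributions = (4.7, 3.4, 0.7, 2.6, 2.8); G = 14.2.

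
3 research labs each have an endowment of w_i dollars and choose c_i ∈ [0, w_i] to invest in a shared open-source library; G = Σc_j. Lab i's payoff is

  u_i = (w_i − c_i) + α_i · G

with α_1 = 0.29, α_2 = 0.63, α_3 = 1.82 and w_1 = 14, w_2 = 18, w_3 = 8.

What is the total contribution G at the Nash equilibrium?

8

∂u_i/∂c_i = α_i − 1, so lab i contributes w_i if α_i > 1, else 0.
α_i > 1 for i ∈ {3}; NE contributions (0, 0, 8), G = 8.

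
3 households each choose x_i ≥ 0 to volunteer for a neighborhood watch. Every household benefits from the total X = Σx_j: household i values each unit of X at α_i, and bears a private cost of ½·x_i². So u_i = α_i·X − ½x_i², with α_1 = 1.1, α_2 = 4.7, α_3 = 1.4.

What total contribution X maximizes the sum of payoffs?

21.6

Planner FOC: ∂(Σu_j)/∂x_i = (Σα_j) − x_i = 0, so x_i^SO = Σα_j = 7.2 for every i; X^SO = 21.6.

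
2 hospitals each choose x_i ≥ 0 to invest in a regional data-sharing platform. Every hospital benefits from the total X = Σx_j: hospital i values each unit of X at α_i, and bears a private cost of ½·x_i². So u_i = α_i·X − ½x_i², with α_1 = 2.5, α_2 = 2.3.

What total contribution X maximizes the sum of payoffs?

Planner FOC: ∂(Σu_j)/∂x_i = (Σα_j) − x_i = 0, so x_i^SO = Σα_j = 4.8 for every i; X^SO = 9.6.

9.6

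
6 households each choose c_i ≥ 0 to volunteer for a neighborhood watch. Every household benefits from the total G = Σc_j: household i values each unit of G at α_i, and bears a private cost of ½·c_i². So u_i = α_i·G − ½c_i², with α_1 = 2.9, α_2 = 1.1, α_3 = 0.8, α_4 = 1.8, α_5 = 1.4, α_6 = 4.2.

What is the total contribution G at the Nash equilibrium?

Household i's FOC: ∂u_i/∂c_i = α_i − c_i = 0, so c_i* = α_i.
NE contributions = (2.9, 1.1, 0.8, 1.8, 1.4, 4.2); G = 12.2.

12.2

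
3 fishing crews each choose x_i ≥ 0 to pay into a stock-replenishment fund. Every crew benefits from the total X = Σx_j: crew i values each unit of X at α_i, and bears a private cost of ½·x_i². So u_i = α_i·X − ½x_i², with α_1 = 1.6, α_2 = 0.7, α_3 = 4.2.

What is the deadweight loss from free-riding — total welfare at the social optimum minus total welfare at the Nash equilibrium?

Crew i's FOC: ∂u_i/∂x_i = α_i − x_i = 0, so x_i* = α_i.
NE contributions = (1.6, 0.7, 4.2); X = 6.5.
W^NE = (Σα)·X − ½Σα_i² = 6.5² − ½·20.69 = 31.905.
Planner sets x_i = Σα_j = 6.5 for every i, so X^SO = 3·6.5 = 19.5.
W^SO = (Σα)·X^SO − ½·3·(Σα)² = (3/2)·6.5² = 63.375.
Deadweight loss = W^SO − W^NE = 31.47.

31.47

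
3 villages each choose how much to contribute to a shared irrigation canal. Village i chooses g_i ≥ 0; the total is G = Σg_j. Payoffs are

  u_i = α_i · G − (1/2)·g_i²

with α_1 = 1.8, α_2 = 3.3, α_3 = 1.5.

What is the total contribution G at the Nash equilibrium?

Village i's FOC: ∂u_i/∂g_i = α_i − g_i = 0, so g_i* = α_i.
NE contributions = (1.8, 3.3, 1.5); G = 6.6.

6.6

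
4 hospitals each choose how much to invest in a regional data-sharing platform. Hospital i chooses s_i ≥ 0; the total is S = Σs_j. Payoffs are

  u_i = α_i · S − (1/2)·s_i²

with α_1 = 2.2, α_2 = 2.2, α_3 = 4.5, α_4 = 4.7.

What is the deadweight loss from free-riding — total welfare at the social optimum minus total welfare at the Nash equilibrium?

210.97

Hospital i's FOC: ∂u_i/∂s_i = α_i − s_i = 0, so s_i* = α_i.
NE contributions = (2.2, 2.2, 4.5, 4.7); S = 13.6.
W^NE = (Σα)·S − ½Σα_i² = 13.6² − ½·52.02 = 158.95.
Planner sets s_i = Σα_j = 13.6 for every i, so S^SO = 4·13.6 = 54.4.
W^SO = (Σα)·S^SO − ½·4·(Σα)² = (4/2)·13.6² = 369.92.
Deadweight loss = W^SO − W^NE = 210.97.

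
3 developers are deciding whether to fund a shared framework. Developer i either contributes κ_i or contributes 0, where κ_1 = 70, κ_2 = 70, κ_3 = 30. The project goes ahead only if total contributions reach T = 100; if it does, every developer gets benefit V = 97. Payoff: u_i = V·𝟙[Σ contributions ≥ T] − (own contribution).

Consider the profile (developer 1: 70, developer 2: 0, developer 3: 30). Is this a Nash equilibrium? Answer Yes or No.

Total = 100 ≥ 100: provided.
Developer 1 (pledges 70, payoff 27): dropping to 0 → total 30, payoff 0. No gain.
Developer 2 (pledges 0, payoff 97): pledging 70 → total 170, payoff 27. No gain.
Developer 3 (pledges 30, payoff 67): dropping to 0 → total 70, payoff 0. No gain.

Yes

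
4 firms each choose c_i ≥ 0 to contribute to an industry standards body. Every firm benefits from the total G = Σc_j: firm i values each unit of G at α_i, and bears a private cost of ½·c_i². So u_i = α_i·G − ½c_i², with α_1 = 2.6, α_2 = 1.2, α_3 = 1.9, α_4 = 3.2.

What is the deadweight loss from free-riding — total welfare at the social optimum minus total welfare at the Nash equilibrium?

Firm i's FOC: ∂u_i/∂c_i = α_i − c_i = 0, so c_i* = α_i.
NE contributions = (2.6, 1.2, 1.9, 3.2); G = 8.9.
W^NE = (Σα)·G − ½Σα_i² = 8.9² − ½·22.05 = 68.185.
Planner sets c_i = Σα_j = 8.9 for every i, so G^SO = 4·8.9 = 35.6.
W^SO = (Σα)·G^SO − ½·4·(Σα)² = (4/2)·8.9² = 158.42.
Deadweight loss = W^SO − W^NE = 90.235.

90.235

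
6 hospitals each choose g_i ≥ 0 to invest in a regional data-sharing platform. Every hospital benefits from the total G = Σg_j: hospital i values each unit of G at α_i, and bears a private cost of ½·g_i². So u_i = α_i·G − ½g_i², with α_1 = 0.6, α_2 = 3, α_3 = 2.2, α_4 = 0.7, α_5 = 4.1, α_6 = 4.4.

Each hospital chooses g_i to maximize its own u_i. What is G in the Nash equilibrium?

15

Hospital i's FOC: ∂u_i/∂g_i = α_i − g_i = 0, so g_i* = α_i.
NE contributions = (0.6, 3, 2.2, 0.7, 4.1, 4.4); G = 15.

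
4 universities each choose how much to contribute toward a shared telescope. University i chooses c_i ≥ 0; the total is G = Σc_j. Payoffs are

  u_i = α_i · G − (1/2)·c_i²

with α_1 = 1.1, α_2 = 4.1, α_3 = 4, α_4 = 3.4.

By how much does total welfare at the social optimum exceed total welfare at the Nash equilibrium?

181.55

University i's FOC: ∂u_i/∂c_i = α_i − c_i = 0, so c_i* = α_i.
NE contributions = (1.1, 4.1, 4, 3.4); G = 12.6.
W^NE = (Σα)·G − ½Σα_i² = 12.6² − ½·45.58 = 135.97.
Planner sets c_i = Σα_j = 12.6 for every i, so G^SO = 4·12.6 = 50.4.
W^SO = (Σα)·G^SO − ½·4·(Σα)² = (4/2)·12.6² = 317.52.
Deadweight loss = W^SO − W^NE = 181.55.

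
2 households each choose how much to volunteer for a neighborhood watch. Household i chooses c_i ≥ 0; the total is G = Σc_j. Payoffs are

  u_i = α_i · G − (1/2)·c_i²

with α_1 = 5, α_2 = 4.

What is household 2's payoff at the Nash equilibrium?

Household i's FOC: ∂u_i/∂c_i = α_i − c_i = 0, so c_i* = α_i.
NE contributions = (5, 4); G = 9.
u_2 = α_2·G − ½·(c_2)² = 4·9 − ½·4² = 28.

28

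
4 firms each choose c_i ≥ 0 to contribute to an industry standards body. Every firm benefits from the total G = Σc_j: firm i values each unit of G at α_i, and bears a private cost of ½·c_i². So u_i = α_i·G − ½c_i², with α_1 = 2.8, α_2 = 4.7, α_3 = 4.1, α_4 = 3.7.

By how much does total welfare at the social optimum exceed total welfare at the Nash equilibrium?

264.305

Firm i's FOC: ∂u_i/∂c_i = α_i − c_i = 0, so c_i* = α_i.
NE contributions = (2.8, 4.7, 4.1, 3.7); G = 15.3.
W^NE = (Σα)·G − ½Σα_i² = 15.3² − ½·60.43 = 203.875.
Planner sets c_i = Σα_j = 15.3 for every i, so G^SO = 4·15.3 = 61.2.
W^SO = (Σα)·G^SO − ½·4·(Σα)² = (4/2)·15.3² = 468.18.
Deadweight loss = W^SO − W^NE = 264.305.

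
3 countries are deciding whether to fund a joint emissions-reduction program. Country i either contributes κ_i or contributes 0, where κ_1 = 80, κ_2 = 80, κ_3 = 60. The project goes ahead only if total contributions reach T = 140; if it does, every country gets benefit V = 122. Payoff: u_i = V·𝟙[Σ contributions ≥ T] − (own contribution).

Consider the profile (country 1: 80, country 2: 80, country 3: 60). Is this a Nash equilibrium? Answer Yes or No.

Total = 220 ≥ 140: provided.
Country 1 (pledges 80, payoff 42): dropping to 0 → total 140, payoff 122. Profitable deviation.

No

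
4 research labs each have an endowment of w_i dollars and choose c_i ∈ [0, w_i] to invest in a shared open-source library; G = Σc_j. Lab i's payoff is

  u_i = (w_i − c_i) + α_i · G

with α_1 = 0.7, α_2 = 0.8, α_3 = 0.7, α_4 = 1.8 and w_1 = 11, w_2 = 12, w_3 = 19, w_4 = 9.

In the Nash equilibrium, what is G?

∂u_i/∂c_i = α_i − 1, so lab i contributes w_i if α_i > 1, else 0.
α_i > 1 for i ∈ {4}; NE contributions (0, 0, 0, 9), G = 9.

9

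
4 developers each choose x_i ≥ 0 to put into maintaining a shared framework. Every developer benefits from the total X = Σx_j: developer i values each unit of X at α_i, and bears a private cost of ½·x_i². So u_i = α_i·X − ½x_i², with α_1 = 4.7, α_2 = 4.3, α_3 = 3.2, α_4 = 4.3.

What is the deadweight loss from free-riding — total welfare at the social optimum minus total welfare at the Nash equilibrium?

306.905

Developer i's FOC: ∂u_i/∂x_i = α_i − x_i = 0, so x_i* = α_i.
NE contributions = (4.7, 4.3, 3.2, 4.3); X = 16.5.
W^NE = (Σα)·X − ½Σα_i² = 16.5² − ½·69.31 = 237.595.
Planner sets x_i = Σα_j = 16.5 for every i, so X^SO = 4·16.5 = 66.
W^SO = (Σα)·X^SO − ½·4·(Σα)² = (4/2)·16.5² = 544.5.
Deadweight loss = W^SO − W^NE = 306.905.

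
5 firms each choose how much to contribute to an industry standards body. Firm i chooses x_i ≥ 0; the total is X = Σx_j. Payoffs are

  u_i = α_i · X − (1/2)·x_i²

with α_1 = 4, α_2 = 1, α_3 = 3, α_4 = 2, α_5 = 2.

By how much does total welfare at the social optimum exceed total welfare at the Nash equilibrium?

233

Firm i's FOC: ∂u_i/∂x_i = α_i − x_i = 0, so x_i* = α_i.
NE contributions = (4, 1, 3, 2, 2); X = 12.
W^NE = (Σα)·X − ½Σα_i² = 12² − ½·34 = 127.
Planner sets x_i = Σα_j = 12 for every i, so X^SO = 5·12 = 60.
W^SO = (Σα)·X^SO − ½·5·(Σα)² = (5/2)·12² = 360.
Deadweight loss = W^SO − W^NE = 233.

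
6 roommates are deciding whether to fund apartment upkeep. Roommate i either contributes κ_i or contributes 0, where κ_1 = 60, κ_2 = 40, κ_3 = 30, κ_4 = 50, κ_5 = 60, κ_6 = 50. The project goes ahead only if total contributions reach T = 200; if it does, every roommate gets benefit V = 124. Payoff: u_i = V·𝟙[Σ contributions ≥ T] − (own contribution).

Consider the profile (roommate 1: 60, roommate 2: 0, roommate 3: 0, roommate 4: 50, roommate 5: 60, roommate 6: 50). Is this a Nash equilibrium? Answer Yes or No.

Total = 220 ≥ 200: provided.
Roommate 1 (pledges 60, payoff 64): dropping to 0 → total 160, payoff 0. No gain.
Roommate 2 (pledges 0, payoff 124): pledging 40 → total 260, payoff 84. No gain.
Roommate 3 (pledges 0, payoff 124): pledging 30 → total 250, payoff 94. No gain.
Roommate 4 (pledges 50, payoff 74): dropping to 0 → total 170, payoff 0. No gain.
Roommate 5 (pledges 60, payoff 64): dropping to 0 → total 160, payoff 0. No gain.
Roommate 6 (pledges 50, payoff 74): dropping to 0 → total 170, payoff 0. No gain.

Yes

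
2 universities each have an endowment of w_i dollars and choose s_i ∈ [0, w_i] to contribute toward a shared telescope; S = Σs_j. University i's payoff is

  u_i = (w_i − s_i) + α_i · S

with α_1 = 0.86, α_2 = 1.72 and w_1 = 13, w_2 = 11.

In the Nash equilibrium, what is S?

∂u_i/∂s_i = α_i − 1, so university i contributes w_i if α_i > 1, else 0.
α_i > 1 for i ∈ {2}; NE contributions (0, 11), S = 11.

11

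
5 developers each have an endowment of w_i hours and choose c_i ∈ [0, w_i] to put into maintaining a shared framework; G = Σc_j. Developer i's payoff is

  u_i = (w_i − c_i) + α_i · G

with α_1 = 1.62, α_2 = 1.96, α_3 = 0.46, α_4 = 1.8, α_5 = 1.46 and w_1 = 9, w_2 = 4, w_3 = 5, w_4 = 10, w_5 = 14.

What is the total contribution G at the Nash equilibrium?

37

∂u_i/∂c_i = α_i − 1, so developer i contributes w_i if α_i > 1, else 0.
α_i > 1 for i ∈ {1, 2, 4, 5}; NE contributions (9, 4, 0, 10, 14), G = 37.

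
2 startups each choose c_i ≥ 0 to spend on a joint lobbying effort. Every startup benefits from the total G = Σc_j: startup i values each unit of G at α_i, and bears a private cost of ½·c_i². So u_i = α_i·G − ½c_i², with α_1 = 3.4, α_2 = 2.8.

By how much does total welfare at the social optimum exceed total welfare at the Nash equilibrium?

Startup i's FOC: ∂u_i/∂c_i = α_i − c_i = 0, so c_i* = α_i.
NE contributions = (3.4, 2.8); G = 6.2.
W^NE = (Σα)·G − ½Σα_i² = 6.2² − ½·19.4 = 28.74.
Planner sets c_i = Σα_j = 6.2 for every i, so G^SO = 2·6.2 = 12.4.
W^SO = (Σα)·G^SO − ½·2·(Σα)² = (2/2)·6.2² = 38.44.
Deadweight loss = W^SO − W^NE = 9.7.

9.7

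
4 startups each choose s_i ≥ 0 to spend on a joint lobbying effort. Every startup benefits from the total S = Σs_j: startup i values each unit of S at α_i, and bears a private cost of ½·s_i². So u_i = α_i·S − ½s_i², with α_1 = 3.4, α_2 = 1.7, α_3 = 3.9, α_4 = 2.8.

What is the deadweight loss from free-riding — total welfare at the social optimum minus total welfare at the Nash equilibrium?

Startup i's FOC: ∂u_i/∂s_i = α_i − s_i = 0, so s_i* = α_i.
NE contributions = (3.4, 1.7, 3.9, 2.8); S = 11.8.
W^NE = (Σα)·S − ½Σα_i² = 11.8² − ½·37.5 = 120.49.
Planner sets s_i = Σα_j = 11.8 for every i, so S^SO = 4·11.8 = 47.2.
W^SO = (Σα)·S^SO − ½·4·(Σα)² = (4/2)·11.8² = 278.48.
Deadweight loss = W^SO − W^NE = 157.99.

157.99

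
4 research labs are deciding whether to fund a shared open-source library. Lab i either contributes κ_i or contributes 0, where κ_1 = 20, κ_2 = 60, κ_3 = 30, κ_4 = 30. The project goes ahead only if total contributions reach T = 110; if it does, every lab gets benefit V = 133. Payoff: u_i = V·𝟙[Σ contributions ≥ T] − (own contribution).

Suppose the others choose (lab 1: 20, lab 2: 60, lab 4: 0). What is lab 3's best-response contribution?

Others' total = 80. Contributing 30 brings total to 110 ≥ 110: gain V − κ_3 = 103.
Best response: 30.

30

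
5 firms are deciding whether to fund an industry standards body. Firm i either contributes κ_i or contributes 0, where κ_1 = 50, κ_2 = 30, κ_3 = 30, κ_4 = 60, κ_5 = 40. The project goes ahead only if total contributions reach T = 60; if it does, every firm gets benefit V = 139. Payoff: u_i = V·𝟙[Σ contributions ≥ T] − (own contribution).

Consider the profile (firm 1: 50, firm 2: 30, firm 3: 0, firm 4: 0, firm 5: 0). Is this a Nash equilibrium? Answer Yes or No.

Yes

Total = 80 ≥ 60: provided.
Firm 1 (pledges 50, payoff 89): dropping to 0 → total 30, payoff 0. No gain.
Firm 2 (pledges 30, payoff 109): dropping to 0 → total 50, payoff 0. No gain.
Firm 3 (pledges 0, payoff 139): pledging 30 → total 110, payoff 109. No gain.
Firm 4 (pledges 0, payoff 139): pledging 60 → total 140, payoff 79. No gain.
Firm 5 (pledges 0, payoff 139): pledging 40 → total 120, payoff 99. No gain.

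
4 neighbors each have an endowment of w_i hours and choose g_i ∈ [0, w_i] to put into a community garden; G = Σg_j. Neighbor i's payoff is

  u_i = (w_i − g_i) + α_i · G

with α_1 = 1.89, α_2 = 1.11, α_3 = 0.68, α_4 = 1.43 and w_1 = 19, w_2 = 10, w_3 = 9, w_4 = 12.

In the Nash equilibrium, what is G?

41

∂u_i/∂g_i = α_i − 1, so neighbor i contributes w_i if α_i > 1, else 0.
α_i > 1 for i ∈ {1, 2, 4}; NE contributions (19, 10, 0, 12), G = 41.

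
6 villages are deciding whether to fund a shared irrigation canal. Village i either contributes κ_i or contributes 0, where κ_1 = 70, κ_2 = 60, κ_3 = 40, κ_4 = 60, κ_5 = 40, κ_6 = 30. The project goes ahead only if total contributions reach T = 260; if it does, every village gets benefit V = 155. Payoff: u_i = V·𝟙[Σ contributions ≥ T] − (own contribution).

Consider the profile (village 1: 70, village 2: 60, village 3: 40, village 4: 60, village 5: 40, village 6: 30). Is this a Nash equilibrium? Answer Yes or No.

No

Total = 300 ≥ 260: provided.
Village 1 (pledges 70, payoff 85): dropping to 0 → total 230, payoff 0. No gain.
Village 2 (pledges 60, payoff 95): dropping to 0 → total 240, payoff 0. No gain.
Village 3 (pledges 40, payoff 115): dropping to 0 → total 260, payoff 155. Profitable deviation.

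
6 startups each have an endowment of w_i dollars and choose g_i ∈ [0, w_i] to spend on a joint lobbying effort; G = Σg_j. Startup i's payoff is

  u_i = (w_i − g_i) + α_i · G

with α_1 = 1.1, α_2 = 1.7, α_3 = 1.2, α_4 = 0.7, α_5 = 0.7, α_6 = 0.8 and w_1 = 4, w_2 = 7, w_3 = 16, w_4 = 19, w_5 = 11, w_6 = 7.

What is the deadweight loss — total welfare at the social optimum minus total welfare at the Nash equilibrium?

∂u_i/∂g_i = α_i − 1, so startup i contributes w_i if α_i > 1, else 0.
α_i > 1 for i ∈ {1, 2, 3}; NE contributions (4, 7, 16, 0, 0, 0), G = 27.
W^NE = Σw_i − G^NE + (Σα_i)·G^NE = 64 + 5.2·27 = 204.4.
Planner: ∂(Σu_j)/∂g_i = Σα_j − 1 = 5.2 > 0, so everyone contributes w_i; G^SO = 64, W^SO = 64 + 5.2·64 = 396.8.
Deadweight loss = 192.4.

192.4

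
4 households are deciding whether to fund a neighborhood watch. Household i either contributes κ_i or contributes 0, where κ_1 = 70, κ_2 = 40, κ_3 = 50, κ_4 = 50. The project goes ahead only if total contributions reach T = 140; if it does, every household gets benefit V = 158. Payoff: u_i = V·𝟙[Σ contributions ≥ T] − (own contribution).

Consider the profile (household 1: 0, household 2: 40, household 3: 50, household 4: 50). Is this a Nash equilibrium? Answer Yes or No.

Yes

Total = 140 ≥ 140: provided.
Household 1 (pledges 0, payoff 158): pledging 70 → total 210, payoff 88. No gain.
Household 2 (pledges 40, payoff 118): dropping to 0 → total 100, payoff 0. No gain.
Household 3 (pledges 50, payoff 108): dropping to 0 → total 90, payoff 0. No gain.
Household 4 (pledges 50, payoff 108): dropping to 0 → total 90, payoff 0. No gain.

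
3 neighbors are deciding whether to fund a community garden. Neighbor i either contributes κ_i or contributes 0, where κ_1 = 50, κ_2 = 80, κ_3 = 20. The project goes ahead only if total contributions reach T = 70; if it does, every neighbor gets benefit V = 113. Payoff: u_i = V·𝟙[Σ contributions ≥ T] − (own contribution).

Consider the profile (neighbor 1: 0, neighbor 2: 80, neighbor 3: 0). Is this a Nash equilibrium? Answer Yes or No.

Total = 80 ≥ 70: provided.
Neighbor 1 (pledges 0, payoff 113): pledging 50 → total 130, payoff 63. No gain.
Neighbor 2 (pledges 80, payoff 33): dropping to 0 → total 0, payoff 0. No gain.
Neighbor 3 (pledges 0, payoff 113): pledging 20 → total 100, payoff 93. No gain.

Yes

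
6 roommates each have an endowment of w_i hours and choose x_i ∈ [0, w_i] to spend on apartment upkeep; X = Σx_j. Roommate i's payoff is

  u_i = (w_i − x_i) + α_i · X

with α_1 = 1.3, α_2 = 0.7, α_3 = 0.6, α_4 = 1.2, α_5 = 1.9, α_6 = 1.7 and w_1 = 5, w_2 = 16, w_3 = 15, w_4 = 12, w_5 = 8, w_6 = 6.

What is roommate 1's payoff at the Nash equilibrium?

∂u_i/∂x_i = α_i − 1, so roommate i contributes w_i if α_i > 1, else 0.
α_i > 1 for i ∈ {1, 4, 5, 6}; NE contributions (5, 0, 0, 12, 8, 6), X = 31.
u_1 = (5 − 5) + 1.3·31 = 40.3.

40.3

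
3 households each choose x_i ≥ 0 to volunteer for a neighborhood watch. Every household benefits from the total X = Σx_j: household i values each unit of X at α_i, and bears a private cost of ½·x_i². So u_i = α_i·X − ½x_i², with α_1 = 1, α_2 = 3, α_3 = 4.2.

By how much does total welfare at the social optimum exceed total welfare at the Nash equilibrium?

47.44

Household i's FOC: ∂u_i/∂x_i = α_i − x_i = 0, so x_i* = α_i.
NE contributions = (1, 3, 4.2); X = 8.2.
W^NE = (Σα)·X − ½Σα_i² = 8.2² − ½·27.64 = 53.42.
Planner sets x_i = Σα_j = 8.2 for every i, so X^SO = 3·8.2 = 24.6.
W^SO = (Σα)·X^SO − ½·3·(Σα)² = (3/2)·8.2² = 100.86.
Deadweight loss = W^SO − W^NE = 47.44.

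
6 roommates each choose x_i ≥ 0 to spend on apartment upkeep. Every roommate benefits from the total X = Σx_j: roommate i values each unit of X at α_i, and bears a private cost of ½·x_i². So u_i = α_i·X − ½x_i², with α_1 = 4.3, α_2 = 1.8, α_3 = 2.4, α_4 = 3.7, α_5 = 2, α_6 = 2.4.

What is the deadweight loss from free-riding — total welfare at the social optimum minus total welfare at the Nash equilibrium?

Roommate i's FOC: ∂u_i/∂x_i = α_i − x_i = 0, so x_i* = α_i.
NE contributions = (4.3, 1.8, 2.4, 3.7, 2, 2.4); X = 16.6.
W^NE = (Σα)·X − ½Σα_i² = 16.6² − ½·50.94 = 250.09.
Planner sets x_i = Σα_j = 16.6 for every i, so X^SO = 6·16.6 = 99.6.
W^SO = (Σα)·X^SO − ½·6·(Σα)² = (6/2)·16.6² = 826.68.
Deadweight loss = W^SO − W^NE = 576.59.

576.59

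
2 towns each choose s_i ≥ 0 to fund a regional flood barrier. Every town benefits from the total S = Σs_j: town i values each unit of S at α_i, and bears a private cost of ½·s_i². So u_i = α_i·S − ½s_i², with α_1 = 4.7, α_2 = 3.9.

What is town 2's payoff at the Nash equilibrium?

Town i's FOC: ∂u_i/∂s_i = α_i − s_i = 0, so s_i* = α_i.
NE contributions = (4.7, 3.9); S = 8.6.
u_2 = α_2·S − ½·(s_2)² = 3.9·8.6 − ½·3.9² = 25.935.

25.935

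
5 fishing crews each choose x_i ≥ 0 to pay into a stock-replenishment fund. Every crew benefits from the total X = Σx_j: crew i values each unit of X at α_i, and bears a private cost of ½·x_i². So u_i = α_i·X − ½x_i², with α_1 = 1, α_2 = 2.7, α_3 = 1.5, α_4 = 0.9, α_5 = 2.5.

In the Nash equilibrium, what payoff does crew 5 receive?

Crew i's FOC: ∂u_i/∂x_i = α_i − x_i = 0, so x_i* = α_i.
NE contributions = (1, 2.7, 1.5, 0.9, 2.5); X = 8.6.
u_5 = α_5·X − ½·(x_5)² = 2.5·8.6 − ½·2.5² = 18.375.

18.375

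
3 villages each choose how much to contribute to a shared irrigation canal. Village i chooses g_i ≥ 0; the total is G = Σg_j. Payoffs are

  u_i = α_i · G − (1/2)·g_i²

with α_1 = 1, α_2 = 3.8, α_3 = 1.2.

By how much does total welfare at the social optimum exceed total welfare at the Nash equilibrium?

Village i's FOC: ∂u_i/∂g_i = α_i − g_i = 0, so g_i* = α_i.
NE contributions = (1, 3.8, 1.2); G = 6.
W^NE = (Σα)·G − ½Σα_i² = 6² − ½·16.88 = 27.56.
Planner sets g_i = Σα_j = 6 for every i, so G^SO = 3·6 = 18.
W^SO = (Σα)·G^SO − ½·3·(Σα)² = (3/2)·6² = 54.
Deadweight loss = W^SO − W^NE = 26.44.

26.44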